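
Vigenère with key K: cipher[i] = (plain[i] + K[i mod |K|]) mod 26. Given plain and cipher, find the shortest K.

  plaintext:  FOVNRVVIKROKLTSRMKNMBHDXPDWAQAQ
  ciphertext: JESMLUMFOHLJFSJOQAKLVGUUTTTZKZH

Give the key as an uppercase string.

  i= 0: J-F =  4 → E
  i= 1: E-O = 16 → Q
  i= 2: S-V = 23 → X
  i= 3: M-N = 25 → Z
  i= 4: L-R = 20 → U
  i= 5: U-V = 25 → Z
  i= 6: M-V = 17 → R
  i= 7: F-I = 23 → X
  i= 8: O-K =  4 → E
  i= 9: H-R = 16 → Q
  i=10: L-O = 23 → X
  i=11: J-K = 25 → Z
  i=12: F-L = 20 → U
  i=13: S-T = 25 → Z
  i=14: J-S = 17 → R
  i=15: O-R = 23 → X
  i=16: Q-M =  4 → E
  i=17: A-K = 16 → Q
  i=18: K-N = 23 → X
  i=19: L-M = 25 → Z
  i=20: V-B = 20 → U
  i=21: G-H = 25 → Z
  i=22: U-D = 17 → R
  i=23: U-X = 23 → X
  i=24: T-P =  4 → E
  i=25: T-D = 16 → Q
  i=26: T-W = 23 → X
  i=27: Z-A = 25 → Z
  i=28: K-Q = 20 → U
  i=29: Z-A = 25 → Z
  i=30: H-Q = 17 → R
  shifts repeat with period 8: EQXZUZRX

EQXZUZRX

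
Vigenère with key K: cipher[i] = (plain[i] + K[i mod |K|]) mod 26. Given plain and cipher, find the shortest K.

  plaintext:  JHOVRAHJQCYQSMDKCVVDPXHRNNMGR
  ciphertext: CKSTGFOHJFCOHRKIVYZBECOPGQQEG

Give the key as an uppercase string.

TDEYPFHY

  i= 0: C-J = 19 → T
  i= 1: K-H =  3 → D
  i= 2: S-O =  4 → E
  i= 3: T-V = 24 → Y
  i= 4: G-R = 15 → P
  i= 5: F-A =  5 → F
  i= 6: O-H =  7 → H
  i= 7: H-J = 24 → Y
  i= 8: J-Q = 19 → T
  i= 9: F-C =  3 → D
  i=10: C-Y =  4 → E
  i=11: O-Q = 24 → Y
  i=12: H-S = 15 → P
  i=13: R-M =  5 → F
  i=14: K-D =  7 → H
  i=15: I-K = 24 → Y
  i=16: V-C = 19 → T
  i=17: Y-V =  3 → D
  i=18: Z-V =  4 → E
  i=19: B-D = 24 → Y
  i=20: E-P = 15 → P
  i=21: C-X =  5 → F
  i=22: O-H =  7 → H
  i=23: P-R = 24 → Y
  i=24: G-N = 19 → T
  i=25: Q-N =  3 → D
  i=26: Q-M =  4 → E
  i=27: E-G = 24 → Y
  i=28: G-R = 15 → P
  shifts repeat with period 8: TDEYPFHY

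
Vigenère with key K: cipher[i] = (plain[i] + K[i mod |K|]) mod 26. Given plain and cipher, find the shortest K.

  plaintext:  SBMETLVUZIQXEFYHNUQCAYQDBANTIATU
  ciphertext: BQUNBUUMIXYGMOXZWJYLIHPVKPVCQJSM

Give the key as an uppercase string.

  i= 0: B-S =  9 → J
  i= 1: Q-B = 15 → P
  i= 2: U-M =  8 → I
  i= 3: N-E =  9 → J
  i= 4: B-T =  8 → I
  i= 5: U-L =  9 → J
  i= 6: U-V = 25 → Z
  i= 7: M-U = 18 → S
  i= 8: I-Z =  9 → J
  i= 9: X-I = 15 → P
  i=10: Y-Q =  8 → I
  i=11: G-X =  9 → J
  i=12: M-E =  8 → I
  i=13: O-F =  9 → J
  i=14: X-Y = 25 → Z
  i=15: Z-H = 18 → S
  i=16: W-N =  9 → J
  i=17: J-U = 15 → P
  i=18: Y-Q =  8 → I
  i=19: L-C =  9 → J
  i=20: I-A =  8 → I
  i=21: H-Y =  9 → J
  i=22: P-Q = 25 → Z
  i=23: V-D = 18 → S
  i=24: K-B =  9 → J
  i=25: P-A = 15 → P
  i=26: V-N =  8 → I
  i=27: C-T =  9 → J
  i=28: Q-I =  8 → I
  i=29: J-A =  9 → J
  i=30: S-T = 25 → Z
  i=31: M-U = 18 → S
  shifts repeat with period 8: JPIJIJZS

JPIJIJZS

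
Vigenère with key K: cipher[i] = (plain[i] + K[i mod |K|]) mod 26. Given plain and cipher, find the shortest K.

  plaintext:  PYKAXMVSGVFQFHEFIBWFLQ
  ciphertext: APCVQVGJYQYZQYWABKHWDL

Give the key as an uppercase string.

LRSVTJ

  i= 0: A-P = 11 → L
  i= 1: P-Y = 17 → R
  i= 2: C-K = 18 → S
  i= 3: V-A = 21 → V
  i= 4: Q-X = 19 → T
  i= 5: V-M =  9 → J
  i= 6: G-V = 11 → L
  i= 7: J-S = 17 → R
  i= 8: Y-G = 18 → S
  i= 9: Q-V = 21 → V
  i=10: Y-F = 19 → T
  i=11: Z-Q =  9 → J
  i=12: Q-F = 11 → L
  i=13: Y-H = 17 → R
  i=14: W-E = 18 → S
  i=15: A-F = 21 → V
  i=16: B-I = 19 → T
  i=17: K-B =  9 → J
  i=18: H-W = 11 → L
  i=19: W-F = 17 → R
  i=20: D-L = 18 → S
  i=21: L-Q = 21 → V
  shifts repeat with period 6: LRSVTJ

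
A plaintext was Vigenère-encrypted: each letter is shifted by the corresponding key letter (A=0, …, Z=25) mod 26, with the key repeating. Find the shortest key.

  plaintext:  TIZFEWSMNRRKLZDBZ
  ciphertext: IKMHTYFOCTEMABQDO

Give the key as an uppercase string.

PCNC

  i= 0: I-T = 15 → P
  i= 1: K-I =  2 → C
  i= 2: M-Z = 13 → N
  i= 3: H-F =  2 → C
  i= 4: T-E = 15 → P
  i= 5: Y-W =  2 → C
  i= 6: F-S = 13 → N
  i= 7: O-M =  2 → C
  i= 8: C-N = 15 → P
  i= 9: T-R =  2 → C
  i=10: E-R = 13 → N
  i=11: M-K =  2 → C
  i=12: A-L = 15 → P
  i=13: B-Z =  2 → C
  i=14: Q-D = 13 → N
  i=15: D-B =  2 → C
  i=16: O-Z = 15 → P
  shifts repeat with period 4: PCNC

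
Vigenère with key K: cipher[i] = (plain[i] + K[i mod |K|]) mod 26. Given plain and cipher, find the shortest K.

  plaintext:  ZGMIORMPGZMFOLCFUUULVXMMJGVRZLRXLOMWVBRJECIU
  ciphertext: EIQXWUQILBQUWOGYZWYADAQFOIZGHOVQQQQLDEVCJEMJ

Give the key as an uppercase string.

  i= 0: E-Z =  5 → F
  i= 1: I-G =  2 → C
  i= 2: Q-M =  4 → E
  i= 3: X-I = 15 → P
  i= 4: W-O =  8 → I
  i= 5: U-R =  3 → D
  i= 6: Q-M =  4 → E
  i= 7: I-P = 19 → T
  i= 8: L-G =  5 → F
  i= 9: B-Z =  2 → C
  i=10: Q-M =  4 → E
  i=11: U-F = 15 → P
  i=12: W-O =  8 → I
  i=13: O-L =  3 → D
  i=14: G-C =  4 → E
  i=15: Y-F = 19 → T
  i=16: Z-U =  5 → F
  i=17: W-U =  2 → C
  i=18: Y-U =  4 → E
  i=19: A-L = 15 → P
  i=20: D-V =  8 → I
  i=21: A-X =  3 → D
  i=22: Q-M =  4 → E
  i=23: F-M = 19 → T
  i=24: O-J =  5 → F
  i=25: I-G =  2 → C
  i=26: Z-V =  4 → E
  i=27: G-R = 15 → P
  i=28: H-Z =  8 → I
  i=29: O-L =  3 → D
  i=30: V-R =  4 → E
  i=31: Q-X = 19 → T
  i=32: Q-L =  5 → F
  i=33: Q-O =  2 → C
  i=34: Q-M =  4 → E
  i=35: L-W = 15 → P
  i=36: D-V =  8 → I
  i=37: E-B =  3 → D
  i=38: V-R =  4 → E
  i=39: C-J = 19 → T
  i=40: J-E =  5 → F
  i=41: E-C =  2 → C
  i=42: M-I =  4 → E
  i=43: J-U = 15 → P
  shifts repeat with period 8: FCEPIDET

FCEPIDET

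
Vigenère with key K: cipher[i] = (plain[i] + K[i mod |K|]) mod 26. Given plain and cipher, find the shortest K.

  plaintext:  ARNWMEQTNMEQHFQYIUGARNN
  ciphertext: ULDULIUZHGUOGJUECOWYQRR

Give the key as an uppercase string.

  i= 0: U-A = 20 → U
  i= 1: L-R = 20 → U
  i= 2: D-N = 16 → Q
  i= 3: U-W = 24 → Y
  i= 4: L-M = 25 → Z
  i= 5: I-E =  4 → E
  i= 6: U-Q =  4 → E
  i= 7: Z-T =  6 → G
  i= 8: H-N = 20 → U
  i= 9: G-M = 20 → U
  i=10: U-E = 16 → Q
  i=11: O-Q = 24 → Y
  i=12: G-H = 25 → Z
  i=13: J-F =  4 → E
  i=14: U-Q =  4 → E
  i=15: E-Y =  6 → G
  i=16: C-I = 20 → U
  i=17: O-U = 20 → U
  i=18: W-G = 16 → Q
  i=19: Y-A = 24 → Y
  i=20: Q-R = 25 → Z
  i=21: R-N =  4 → E
  i=22: R-N =  4 → E
  shifts repeat with period 8: UUQYZEEG

UUQYZEEG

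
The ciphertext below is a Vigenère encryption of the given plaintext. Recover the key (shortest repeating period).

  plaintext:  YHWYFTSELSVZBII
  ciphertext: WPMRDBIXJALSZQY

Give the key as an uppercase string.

YIQT

  i= 0: W-Y = 24 → Y
  i= 1: P-H =  8 → I
  i= 2: M-W = 16 → Q
  i= 3: R-Y = 19 → T
  i= 4: D-F = 24 → Y
  i= 5: B-T =  8 → I
  i= 6: I-S = 16 → Q
  i= 7: X-E = 19 → T
  i= 8: J-L = 24 → Y
  i= 9: A-S =  8 → I
  i=10: L-V = 16 → Q
  i=11: S-Z = 19 → T
  i=12: Z-B = 24 → Y
  i=13: Q-I =  8 → I
  i=14: Y-I = 16 → Q
  shifts repeat with period 4: YIQT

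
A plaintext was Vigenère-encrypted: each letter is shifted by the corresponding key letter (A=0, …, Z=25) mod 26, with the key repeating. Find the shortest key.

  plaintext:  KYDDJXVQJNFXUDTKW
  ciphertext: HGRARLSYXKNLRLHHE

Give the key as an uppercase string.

XIO

  i= 0: H-K = 23 → X
  i= 1: G-Y =  8 → I
  i= 2: R-D = 14 → O
  i= 3: A-D = 23 → X
  i= 4: R-J =  8 → I
  i= 5: L-X = 14 → O
  i= 6: S-V = 23 → X
  i= 7: Y-Q =  8 → I
  i= 8: X-J = 14 → O
  i= 9: K-N = 23 → X
  i=10: N-F =  8 → I
  i=11: L-X = 14 → O
  i=12: R-U = 23 → X
  i=13: L-D =  8 → I
  i=14: H-T = 14 → O
  i=15: H-K = 23 → X
  i=16: E-W =  8 → I
  shifts repeat with period 3: XIO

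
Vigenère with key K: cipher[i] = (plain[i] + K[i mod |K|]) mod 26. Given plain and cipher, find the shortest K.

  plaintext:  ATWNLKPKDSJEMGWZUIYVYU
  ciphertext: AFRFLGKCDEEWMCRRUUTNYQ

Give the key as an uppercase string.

AMVSAWVS

  i= 0: A-A =  0 → A
  i= 1: F-T = 12 → M
  i= 2: R-W = 21 → V
  i= 3: F-N = 18 → S
  i= 4: L-L =  0 → A
  i= 5: G-K = 22 → W
  i= 6: K-P = 21 → V
  i= 7: C-K = 18 → S
  i= 8: D-D =  0 → A
  i= 9: E-S = 12 → M
  i=10: E-J = 21 → V
  i=11: W-E = 18 → S
  i=12: M-M =  0 → A
  i=13: C-G = 22 → W
  i=14: R-W = 21 → V
  i=15: R-Z = 18 → S
  i=16: U-U =  0 → A
  i=17: U-I = 12 → M
  i=18: T-Y = 21 → V
  i=19: N-V = 18 → S
  i=20: Y-Y =  0 → A
  i=21: Q-U = 22 → W
  shifts repeat with period 8: AMVSAWVS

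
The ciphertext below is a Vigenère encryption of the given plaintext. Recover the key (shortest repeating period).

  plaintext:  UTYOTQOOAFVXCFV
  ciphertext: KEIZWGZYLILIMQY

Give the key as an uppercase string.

  i= 0: K-U = 16 → Q
  i= 1: E-T = 11 → L
  i= 2: I-Y = 10 → K
  i= 3: Z-O = 11 → L
  i= 4: W-T =  3 → D
  i= 5: G-Q = 16 → Q
  i= 6: Z-O = 11 → L
  i= 7: Y-O = 10 → K
  i= 8: L-A = 11 → L
  i= 9: I-F =  3 → D
  i=10: L-V = 16 → Q
  i=11: I-X = 11 → L
  i=12: M-C = 10 → K
  i=13: Q-F = 11 → L
  i=14: Y-V =  3 → D
  shifts repeat with period 5: QLKLD

QLKLD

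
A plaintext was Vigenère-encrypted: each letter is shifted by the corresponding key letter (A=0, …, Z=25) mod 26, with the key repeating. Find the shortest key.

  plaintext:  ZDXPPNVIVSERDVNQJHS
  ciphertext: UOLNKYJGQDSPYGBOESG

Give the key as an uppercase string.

VLOY

  i= 0: U-Z = 21 → V
  i= 1: O-D = 11 → L
  i= 2: L-X = 14 → O
  i= 3: N-P = 24 → Y
  i= 4: K-P = 21 → V
  i= 5: Y-N = 11 → L
  i= 6: J-V = 14 → O
  i= 7: G-I = 24 → Y
  i= 8: Q-V = 21 → V
  i= 9: D-S = 11 → L
  i=10: S-E = 14 → O
  i=11: P-R = 24 → Y
  i=12: Y-D = 21 → V
  i=13: G-V = 11 → L
  i=14: B-N = 14 → O
  i=15: O-Q = 24 → Y
  i=16: E-J = 21 → V
  i=17: S-H = 11 → L
  i=18: G-S = 14 → O
  shifts repeat with period 4: VLOY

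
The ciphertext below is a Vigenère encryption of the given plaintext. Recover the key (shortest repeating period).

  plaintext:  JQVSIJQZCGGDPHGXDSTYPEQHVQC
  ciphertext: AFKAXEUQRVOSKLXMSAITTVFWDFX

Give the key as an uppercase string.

  i= 0: A-J = 17 → R
  i= 1: F-Q = 15 → P
  i= 2: K-V = 15 → P
  i= 3: A-S =  8 → I
  i= 4: X-I = 15 → P
  i= 5: E-J = 21 → V
  i= 6: U-Q =  4 → E
  i= 7: Q-Z = 17 → R
  i= 8: R-C = 15 → P
  i= 9: V-G = 15 → P
  i=10: O-G =  8 → I
  i=11: S-D = 15 → P
  i=12: K-P = 21 → V
  i=13: L-H =  4 → E
  i=14: X-G = 17 → R
  i=15: M-X = 15 → P
  i=16: S-D = 15 → P
  i=17: A-S =  8 → I
  i=18: I-T = 15 → P
  i=19: T-Y = 21 → V
  i=20: T-P =  4 → E
  i=21: V-E = 17 → R
  i=22: F-Q = 15 → P
  i=23: W-H = 15 → P
  i=24: D-V =  8 → I
  i=25: F-Q = 15 → P
  i=26: X-C = 21 → V
  shifts repeat with period 7: RPPIPVE

RPPIPVE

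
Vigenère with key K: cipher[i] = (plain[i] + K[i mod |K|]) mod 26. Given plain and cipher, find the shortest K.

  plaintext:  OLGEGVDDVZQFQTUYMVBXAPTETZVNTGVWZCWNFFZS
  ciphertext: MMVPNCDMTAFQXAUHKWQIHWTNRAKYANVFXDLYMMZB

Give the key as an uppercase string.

YBPLHHAJ

  i= 0: M-O = 24 → Y
  i= 1: M-L =  1 → B
  i= 2: V-G = 15 → P
  i= 3: P-E = 11 → L
  i= 4: N-G =  7 → H
  i= 5: C-V =  7 → H
  i= 6: D-D =  0 → A
  i= 7: M-D =  9 → J
  i= 8: T-V = 24 → Y
  i= 9: A-Z =  1 → B
  i=10: F-Q = 15 → P
  i=11: Q-F = 11 → L
  i=12: X-Q =  7 → H
  i=13: A-T =  7 → H
  i=14: U-U =  0 → A
  i=15: H-Y =  9 → J
  i=16: K-M = 24 → Y
  i=17: W-V =  1 → B
  i=18: Q-B = 15 → P
  i=19: I-X = 11 → L
  i=20: H-A =  7 → H
  i=21: W-P =  7 → H
  i=22: T-T =  0 → A
  i=23: N-E =  9 → J
  i=24: R-T = 24 → Y
  i=25: A-Z =  1 → B
  i=26: K-V = 15 → P
  i=27: Y-N = 11 → L
  i=28: A-T =  7 → H
  i=29: N-G =  7 → H
  i=30: V-V =  0 → A
  i=31: F-W =  9 → J
  i=32: X-Z = 24 → Y
  i=33: D-C =  1 → B
  i=34: L-W = 15 → P
  i=35: Y-N = 11 → L
  i=36: M-F =  7 → H
  i=37: M-F =  7 → H
  i=38: Z-Z =  0 → A
  i=39: B-S =  9 → J
  shifts repeat with period 8: YBPLHHAJ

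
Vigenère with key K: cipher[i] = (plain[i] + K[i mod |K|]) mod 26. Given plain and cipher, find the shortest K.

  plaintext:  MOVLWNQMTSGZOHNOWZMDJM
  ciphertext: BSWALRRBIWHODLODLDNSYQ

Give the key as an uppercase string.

PEBP

  i= 0: B-M = 15 → P
  i= 1: S-O =  4 → E
  i= 2: W-V =  1 → B
  i= 3: A-L = 15 → P
  i= 4: L-W = 15 → P
  i= 5: R-N =  4 → E
  i= 6: R-Q =  1 → B
  i= 7: B-M = 15 → P
  i= 8: I-T = 15 → P
  i= 9: W-S =  4 → E
  i=10: H-G =  1 → B
  i=11: O-Z = 15 → P
  i=12: D-O = 15 → P
  i=13: L-H =  4 → E
  i=14: O-N =  1 → B
  i=15: D-O = 15 → P
  i=16: L-W = 15 → P
  i=17: D-Z =  4 → E
  i=18: N-M =  1 → B
  i=19: S-D = 15 → P
  i=20: Y-J = 15 → P
  i=21: Q-M =  4 → E
  shifts repeat with period 4: PEBP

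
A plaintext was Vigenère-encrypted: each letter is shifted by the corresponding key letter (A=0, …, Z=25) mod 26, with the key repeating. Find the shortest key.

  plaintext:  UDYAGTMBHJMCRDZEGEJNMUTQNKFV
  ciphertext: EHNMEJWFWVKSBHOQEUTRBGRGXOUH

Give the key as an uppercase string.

KEPMYQ

  i= 0: E-U = 10 → K
  i= 1: H-D =  4 → E
  i= 2: N-Y = 15 → P
  i= 3: M-A = 12 → M
  i= 4: E-G = 24 → Y
  i= 5: J-T = 16 → Q
  i= 6: W-M = 10 → K
  i= 7: F-B =  4 → E
  i= 8: W-H = 15 → P
  i= 9: V-J = 12 → M
  i=10: K-M = 24 → Y
  i=11: S-C = 16 → Q
  i=12: B-R = 10 → K
  i=13: H-D =  4 → E
  i=14: O-Z = 15 → P
  i=15: Q-E = 12 → M
  i=16: E-G = 24 → Y
  i=17: U-E = 16 → Q
  i=18: T-J = 10 → K
  i=19: R-N =  4 → E
  i=20: B-M = 15 → P
  i=21: G-U = 12 → M
  i=22: R-T = 24 → Y
  i=23: G-Q = 16 → Q
  i=24: X-N = 10 → K
  i=25: O-K =  4 → E
  i=26: U-F = 15 → P
  i=27: H-V = 12 → M
  shifts repeat with period 6: KEPMYQ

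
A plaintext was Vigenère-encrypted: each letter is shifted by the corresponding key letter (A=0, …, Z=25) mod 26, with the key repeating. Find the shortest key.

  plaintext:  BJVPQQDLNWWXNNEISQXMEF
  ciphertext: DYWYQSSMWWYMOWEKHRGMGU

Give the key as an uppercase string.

  i= 0: D-B =  2 → C
  i= 1: Y-J = 15 → P
  i= 2: W-V =  1 → B
  i= 3: Y-P =  9 → J
  i= 4: Q-Q =  0 → A
  i= 5: S-Q =  2 → C
  i= 6: S-D = 15 → P
  i= 7: M-L =  1 → B
  i= 8: W-N =  9 → J
  i= 9: W-W =  0 → A
  i=10: Y-W =  2 → C
  i=11: M-X = 15 → P
  i=12: O-N =  1 → B
  i=13: W-N =  9 → J
  i=14: E-E =  0 → A
  i=15: K-I =  2 → C
  i=16: H-S = 15 → P
  i=17: R-Q =  1 → B
  i=18: G-X =  9 → J
  i=19: M-M =  0 → A
  i=20: G-E =  2 → C
  i=21: U-F = 15 → P
  shifts repeat with period 5: CPBJA

CPBJA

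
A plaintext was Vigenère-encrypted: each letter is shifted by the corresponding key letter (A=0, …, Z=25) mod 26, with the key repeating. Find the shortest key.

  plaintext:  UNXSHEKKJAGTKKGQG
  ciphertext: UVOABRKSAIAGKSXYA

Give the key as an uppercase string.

  i= 0: U-U =  0 → A
  i= 1: V-N =  8 → I
  i= 2: O-X = 17 → R
  i= 3: A-S =  8 → I
  i= 4: B-H = 20 → U
  i= 5: R-E = 13 → N
  i= 6: K-K =  0 → A
  i= 7: S-K =  8 → I
  i= 8: A-J = 17 → R
  i= 9: I-A =  8 → I
  i=10: A-G = 20 → U
  i=11: G-T = 13 → N
  i=12: K-K =  0 → A
  i=13: S-K =  8 → I
  i=14: X-G = 17 → R
  i=15: Y-Q =  8 → I
  i=16: A-G = 20 → U
  shifts repeat with period 6: AIRIUN

AIRIUN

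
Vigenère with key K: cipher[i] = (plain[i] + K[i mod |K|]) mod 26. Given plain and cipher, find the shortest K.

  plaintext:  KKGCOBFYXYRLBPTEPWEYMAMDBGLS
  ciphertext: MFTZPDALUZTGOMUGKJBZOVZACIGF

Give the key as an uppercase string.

CVNXB

  i= 0: M-K =  2 → C
  i= 1: F-K = 21 → V
  i= 2: T-G = 13 → N
  i= 3: Z-C = 23 → X
  i= 4: P-O =  1 → B
  i= 5: D-B =  2 → C
  i= 6: A-F = 21 → V
  i= 7: L-Y = 13 → N
  i= 8: U-X = 23 → X
  i= 9: Z-Y =  1 → B
  i=10: T-R =  2 → C
  i=11: G-L = 21 → V
  i=12: O-B = 13 → N
  i=13: M-P = 23 → X
  i=14: U-T =  1 → B
  i=15: G-E =  2 → C
  i=16: K-P = 21 → V
  i=17: J-W = 13 → N
  i=18: B-E = 23 → X
  i=19: Z-Y =  1 → B
  i=20: O-M =  2 → C
  i=21: V-A = 21 → V
  i=22: Z-M = 13 → N
  i=23: A-D = 23 → X
  i=24: C-B =  1 → B
  i=25: I-G =  2 → C
  i=26: G-L = 21 → V
  i=27: F-S = 13 → N
  shifts repeat with period 5: CVNXB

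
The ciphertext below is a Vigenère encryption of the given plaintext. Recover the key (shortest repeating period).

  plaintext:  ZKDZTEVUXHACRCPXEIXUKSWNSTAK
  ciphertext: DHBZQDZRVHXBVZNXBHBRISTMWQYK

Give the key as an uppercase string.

  i= 0: D-Z =  4 → E
  i= 1: H-K = 23 → X
  i= 2: B-D = 24 → Y
  i= 3: Z-Z =  0 → A
  i= 4: Q-T = 23 → X
  i= 5: D-E = 25 → Z
  i= 6: Z-V =  4 → E
  i= 7: R-U = 23 → X
  i= 8: V-X = 24 → Y
  i= 9: H-H =  0 → A
  i=10: X-A = 23 → X
  i=11: B-C = 25 → Z
  i=12: V-R =  4 → E
  i=13: Z-C = 23 → X
  i=14: N-P = 24 → Y
  i=15: X-X =  0 → A
  i=16: B-E = 23 → X
  i=17: H-I = 25 → Z
  i=18: B-X =  4 → E
  i=19: R-U = 23 → X
  i=20: I-K = 24 → Y
  i=21: S-S =  0 → A
  i=22: T-W = 23 → X
  i=23: M-N = 25 → Z
  i=24: W-S =  4 → E
  i=25: Q-T = 23 → X
  i=26: Y-A = 24 → Y
  i=27: K-K =  0 → A
  shifts repeat with period 6: EXYAXZ

EXYAXZ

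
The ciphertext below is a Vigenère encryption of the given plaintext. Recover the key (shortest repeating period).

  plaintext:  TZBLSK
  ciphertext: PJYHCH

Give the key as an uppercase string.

WKX

  i= 0: P-T = 22 → W
  i= 1: J-Z = 10 → K
  i= 2: Y-B = 23 → X
  i= 3: H-L = 22 → W
  i= 4: C-S = 10 → K
  i= 5: H-K = 23 → X
  shifts repeat with period 3: WKX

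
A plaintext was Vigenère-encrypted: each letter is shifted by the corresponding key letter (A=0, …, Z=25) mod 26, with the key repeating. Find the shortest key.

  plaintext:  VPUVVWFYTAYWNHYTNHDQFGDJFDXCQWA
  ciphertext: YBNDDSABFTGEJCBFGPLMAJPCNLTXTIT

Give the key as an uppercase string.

DMTIIWV

  i= 0: Y-V =  3 → D
  i= 1: B-P = 12 → M
  i= 2: N-U = 19 → T
  i= 3: D-V =  8 → I
  i= 4: D-V =  8 → I
  i= 5: S-W = 22 → W
  i= 6: A-F = 21 → V
  i= 7: B-Y =  3 → D
  i= 8: F-T = 12 → M
  i= 9: T-A = 19 → T
  i=10: G-Y =  8 → I
  i=11: E-W =  8 → I
  i=12: J-N = 22 → W
  i=13: C-H = 21 → V
  i=14: B-Y =  3 → D
  i=15: F-T = 12 → M
  i=16: G-N = 19 → T
  i=17: P-H =  8 → I
  i=18: L-D =  8 → I
  i=19: M-Q = 22 → W
  i=20: A-F = 21 → V
  i=21: J-G =  3 → D
  i=22: P-D = 12 → M
  i=23: C-J = 19 → T
  i=24: N-F =  8 → I
  i=25: L-D =  8 → I
  i=26: T-X = 22 → W
  i=27: X-C = 21 → V
  i=28: T-Q =  3 → D
  i=29: I-W = 12 → M
  i=30: T-A = 19 → T
  shifts repeat with period 7: DMTIIWV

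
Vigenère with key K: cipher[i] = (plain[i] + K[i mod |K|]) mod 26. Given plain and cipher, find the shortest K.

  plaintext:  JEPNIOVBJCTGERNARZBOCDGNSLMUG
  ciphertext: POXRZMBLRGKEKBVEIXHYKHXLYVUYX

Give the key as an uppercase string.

GKIERY

  i= 0: P-J =  6 → G
  i= 1: O-E = 10 → K
  i= 2: X-P =  8 → I
  i= 3: R-N =  4 → E
  i= 4: Z-I = 17 → R
  i= 5: M-O = 24 → Y
  i= 6: B-V =  6 → G
  i= 7: L-B = 10 → K
  i= 8: R-J =  8 → I
  i= 9: G-C =  4 → E
  i=10: K-T = 17 → R
  i=11: E-G = 24 → Y
  i=12: K-E =  6 → G
  i=13: B-R = 10 → K
  i=14: V-N =  8 → I
  i=15: E-A =  4 → E
  i=16: I-R = 17 → R
  i=17: X-Z = 24 → Y
  i=18: H-B =  6 → G
  i=19: Y-O = 10 → K
  i=20: K-C =  8 → I
  i=21: H-D =  4 → E
  i=22: X-G = 17 → R
  i=23: L-N = 24 → Y
  i=24: Y-S =  6 → G
  i=25: V-L = 10 → K
  i=26: U-M =  8 → I
  i=27: Y-U =  4 → E
  i=28: X-G = 17 → R
  shifts repeat with period 6: GKIERY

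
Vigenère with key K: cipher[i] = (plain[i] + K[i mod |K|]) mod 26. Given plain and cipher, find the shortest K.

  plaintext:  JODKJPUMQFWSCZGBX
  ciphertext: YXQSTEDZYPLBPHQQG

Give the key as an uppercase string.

PJNIK

  i= 0: Y-J = 15 → P
  i= 1: X-O =  9 → J
  i= 2: Q-D = 13 → N
  i= 3: S-K =  8 → I
  i= 4: T-J = 10 → K
  i= 5: E-P = 15 → P
  i= 6: D-U =  9 → J
  i= 7: Z-M = 13 → N
  i= 8: Y-Q =  8 → I
  i= 9: P-F = 10 → K
  i=10: L-W = 15 → P
  i=11: B-S =  9 → J
  i=12: P-C = 13 → N
  i=13: H-Z =  8 → I
  i=14: Q-G = 10 → K
  i=15: Q-B = 15 → P
  i=16: G-X =  9 → J
  shifts repeat with period 5: PJNIK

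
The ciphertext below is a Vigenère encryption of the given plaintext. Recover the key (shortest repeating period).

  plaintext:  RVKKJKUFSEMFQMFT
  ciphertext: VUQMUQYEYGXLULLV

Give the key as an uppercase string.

EZGCLG

  i= 0: V-R =  4 → E
  i= 1: U-V = 25 → Z
  i= 2: Q-K =  6 → G
  i= 3: M-K =  2 → C
  i= 4: U-J = 11 → L
  i= 5: Q-K =  6 → G
  i= 6: Y-U =  4 → E
  i= 7: E-F = 25 → Z
  i= 8: Y-S =  6 → G
  i= 9: G-E =  2 → C
  i=10: X-M = 11 → L
  i=11: L-F =  6 → G
  i=12: U-Q =  4 → E
  i=13: L-M = 25 → Z
  i=14: L-F =  6 → G
  i=15: V-T =  2 → C
  shifts repeat with period 6: EZGCLG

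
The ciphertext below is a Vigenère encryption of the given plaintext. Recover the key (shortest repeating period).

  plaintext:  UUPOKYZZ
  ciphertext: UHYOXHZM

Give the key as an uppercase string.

  i= 0: U-U =  0 → A
  i= 1: H-U = 13 → N
  i= 2: Y-P =  9 → J
  i= 3: O-O =  0 → A
  i= 4: X-K = 13 → N
  i= 5: H-Y =  9 → J
  i= 6: Z-Z =  0 → A
  i= 7: M-Z = 13 → N
  shifts repeat with period 3: ANJ

ANJ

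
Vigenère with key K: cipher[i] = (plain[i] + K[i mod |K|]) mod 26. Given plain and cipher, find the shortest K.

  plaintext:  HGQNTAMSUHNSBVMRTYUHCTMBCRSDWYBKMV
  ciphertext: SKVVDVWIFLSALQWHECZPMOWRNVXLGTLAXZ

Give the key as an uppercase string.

  i= 0: S-H = 11 → L
  i= 1: K-G =  4 → E
  i= 2: V-Q =  5 → F
  i= 3: V-N =  8 → I
  i= 4: D-T = 10 → K
  i= 5: V-A = 21 → V
  i= 6: W-M = 10 → K
  i= 7: I-S = 16 → Q
  i= 8: F-U = 11 → L
  i= 9: L-H =  4 → E
  i=10: S-N =  5 → F
  i=11: A-S =  8 → I
  i=12: L-B = 10 → K
  i=13: Q-V = 21 → V
  i=14: W-M = 10 → K
  i=15: H-R = 16 → Q
  i=16: E-T = 11 → L
  i=17: C-Y =  4 → E
  i=18: Z-U =  5 → F
  i=19: P-H =  8 → I
  i=20: M-C = 10 → K
  i=21: O-T = 21 → V
  i=22: W-M = 10 → K
  i=23: R-B = 16 → Q
  i=24: N-C = 11 → L
  i=25: V-R =  4 → E
  i=26: X-S =  5 → F
  i=27: L-D =  8 → I
  i=28: G-W = 10 → K
  i=29: T-Y = 21 → V
  i=30: L-B = 10 → K
  i=31: A-K = 16 → Q
  i=32: X-M = 11 → L
  i=33: Z-V =  4 → E
  shifts repeat with period 8: LEFIKVKQ

LEFIKVKQ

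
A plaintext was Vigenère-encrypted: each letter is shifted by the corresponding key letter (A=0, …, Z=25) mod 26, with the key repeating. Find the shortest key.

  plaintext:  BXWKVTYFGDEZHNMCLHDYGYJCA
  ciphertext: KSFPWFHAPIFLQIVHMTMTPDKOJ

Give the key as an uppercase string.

JVJFBM

  i= 0: K-B =  9 → J
  i= 1: S-X = 21 → V
  i= 2: F-W =  9 → J
  i= 3: P-K =  5 → F
  i= 4: W-V =  1 → B
  i= 5: F-T = 12 → M
  i= 6: H-Y =  9 → J
  i= 7: A-F = 21 → V
  i= 8: P-G =  9 → J
  i= 9: I-D =  5 → F
  i=10: F-E =  1 → B
  i=11: L-Z = 12 → M
  i=12: Q-H =  9 → J
  i=13: I-N = 21 → V
  i=14: V-M =  9 → J
  i=15: H-C =  5 → F
  i=16: M-L =  1 → B
  i=17: T-H = 12 → M
  i=18: M-D =  9 → J
  i=19: T-Y = 21 → V
  i=20: P-G =  9 → J
  i=21: D-Y =  5 → F
  i=22: K-J =  1 → B
  i=23: O-C = 12 → M
  i=24: J-A =  9 → J
  shifts repeat with period 6: JVJFBM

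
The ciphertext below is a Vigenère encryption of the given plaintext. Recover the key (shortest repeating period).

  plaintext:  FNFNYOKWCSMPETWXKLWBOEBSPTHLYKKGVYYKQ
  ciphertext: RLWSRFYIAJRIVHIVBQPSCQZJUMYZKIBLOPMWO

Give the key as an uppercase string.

MYRFTRO

  i= 0: R-F = 12 → M
  i= 1: L-N = 24 → Y
  i= 2: W-F = 17 → R
  i= 3: S-N =  5 → F
  i= 4: R-Y = 19 → T
  i= 5: F-O = 17 → R
  i= 6: Y-K = 14 → O
  i= 7: I-W = 12 → M
  i= 8: A-C = 24 → Y
  i= 9: J-S = 17 → R
  i=10: R-M =  5 → F
  i=11: I-P = 19 → T
  i=12: V-E = 17 → R
  i=13: H-T = 14 → O
  i=14: I-W = 12 → M
  i=15: V-X = 24 → Y
  i=16: B-K = 17 → R
  i=17: Q-L =  5 → F
  i=18: P-W = 19 → T
  i=19: S-B = 17 → R
  i=20: C-O = 14 → O
  i=21: Q-E = 12 → M
  i=22: Z-B = 24 → Y
  i=23: J-S = 17 → R
  i=24: U-P =  5 → F
  i=25: M-T = 19 → T
  i=26: Y-H = 17 → R
  i=27: Z-L = 14 → O
  i=28: K-Y = 12 → M
  i=29: I-K = 24 → Y
  i=30: B-K = 17 → R
  i=31: L-G =  5 → F
  i=32: O-V = 19 → T
  i=33: P-Y = 17 → R
  i=34: M-Y = 14 → O
  i=35: W-K = 12 → M
  i=36: O-Q = 24 → Y
  shifts repeat with period 7: MYRFTRO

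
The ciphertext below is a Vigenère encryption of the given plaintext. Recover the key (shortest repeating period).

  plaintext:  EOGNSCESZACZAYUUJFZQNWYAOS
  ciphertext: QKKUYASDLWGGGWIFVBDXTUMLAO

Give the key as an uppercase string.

MWEHGYOL

  i= 0: Q-E = 12 → M
  i= 1: K-O = 22 → W
  i= 2: K-G =  4 → E
  i= 3: U-N =  7 → H
  i= 4: Y-S =  6 → G
  i= 5: A-C = 24 → Y
  i= 6: S-E = 14 → O
  i= 7: D-S = 11 → L
  i= 8: L-Z = 12 → M
  i= 9: W-A = 22 → W
  i=10: G-C =  4 → E
  i=11: G-Z =  7 → H
  i=12: G-A =  6 → G
  i=13: W-Y = 24 → Y
  i=14: I-U = 14 → O
  i=15: F-U = 11 → L
  i=16: V-J = 12 → M
  i=17: B-F = 22 → W
  i=18: D-Z =  4 → E
  i=19: X-Q =  7 → H
  i=20: T-N =  6 → G
  i=21: U-W = 24 → Y
  i=22: M-Y = 14 → O
  i=23: L-A = 11 → L
  i=24: A-O = 12 → M
  i=25: O-S = 22 → W
  shifts repeat with period 8: MWEHGYOL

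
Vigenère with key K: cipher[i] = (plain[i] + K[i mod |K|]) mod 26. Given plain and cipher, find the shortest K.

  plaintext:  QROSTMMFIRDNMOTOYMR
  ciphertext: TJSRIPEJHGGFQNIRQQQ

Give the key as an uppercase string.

DSEZP

  i= 0: T-Q =  3 → D
  i= 1: J-R = 18 → S
  i= 2: S-O =  4 → E
  i= 3: R-S = 25 → Z
  i= 4: I-T = 15 → P
  i= 5: P-M =  3 → D
  i= 6: E-M = 18 → S
  i= 7: J-F =  4 → E
  i= 8: H-I = 25 → Z
  i= 9: G-R = 15 → P
  i=10: G-D =  3 → D
  i=11: F-N = 18 → S
  i=12: Q-M =  4 → E
  i=13: N-O = 25 → Z
  i=14: I-T = 15 → P
  i=15: R-O =  3 → D
  i=16: Q-Y = 18 → S
  i=17: Q-M =  4 → E
  i=18: Q-R = 25 → Z
  shifts repeat with period 5: DSEZP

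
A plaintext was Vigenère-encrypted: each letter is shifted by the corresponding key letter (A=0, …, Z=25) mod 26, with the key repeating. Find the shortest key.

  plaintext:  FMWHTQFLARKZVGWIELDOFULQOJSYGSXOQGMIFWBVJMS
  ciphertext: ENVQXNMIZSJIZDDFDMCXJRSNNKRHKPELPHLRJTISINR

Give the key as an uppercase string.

ZBZJEXHX

  i= 0: E-F = 25 → Z
  i= 1: N-M =  1 → B
  i= 2: V-W = 25 → Z
  i= 3: Q-H =  9 → J
  i= 4: X-T =  4 → E
  i= 5: N-Q = 23 → X
  i= 6: M-F =  7 → H
  i= 7: I-L = 23 → X
  i= 8: Z-A = 25 → Z
  i= 9: S-R =  1 → B
  i=10: J-K = 25 → Z
  i=11: I-Z =  9 → J
  i=12: Z-V =  4 → E
  i=13: D-G = 23 → X
  i=14: D-W =  7 → H
  i=15: F-I = 23 → X
  i=16: D-E = 25 → Z
  i=17: M-L =  1 → B
  i=18: C-D = 25 → Z
  i=19: X-O =  9 → J
  i=20: J-F =  4 → E
  i=21: R-U = 23 → X
  i=22: S-L =  7 → H
  i=23: N-Q = 23 → X
  i=24: N-O = 25 → Z
  i=25: K-J =  1 → B
  i=26: R-S = 25 → Z
  i=27: H-Y =  9 → J
  i=28: K-G =  4 → E
  i=29: P-S = 23 → X
  i=30: E-X =  7 → H
  i=31: L-O = 23 → X
  i=32: P-Q = 25 → Z
  i=33: H-G =  1 → B
  i=34: L-M = 25 → Z
  i=35: R-I =  9 → J
  i=36: J-F =  4 → E
  i=37: T-W = 23 → X
  i=38: I-B =  7 → H
  i=39: S-V = 23 → X
  i=40: I-J = 25 → Z
  i=41: N-M =  1 → B
  i=42: R-S = 25 → Z
  shifts repeat with period 8: ZBZJEXHX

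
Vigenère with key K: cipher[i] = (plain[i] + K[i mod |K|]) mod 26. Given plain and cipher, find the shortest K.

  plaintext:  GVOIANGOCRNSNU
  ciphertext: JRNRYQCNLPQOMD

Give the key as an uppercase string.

DWZJY

  i= 0: J-G =  3 → D
  i= 1: R-V = 22 → W
  i= 2: N-O = 25 → Z
  i= 3: R-I =  9 → J
  i= 4: Y-A = 24 → Y
  i= 5: Q-N =  3 → D
  i= 6: C-G = 22 → W
  i= 7: N-O = 25 → Z
  i= 8: L-C =  9 → J
  i= 9: P-R = 24 → Y
  i=10: Q-N =  3 → D
  i=11: O-S = 22 → W
  i=12: M-N = 25 → Z
  i=13: D-U =  9 → J
  shifts repeat with period 5: DWZJY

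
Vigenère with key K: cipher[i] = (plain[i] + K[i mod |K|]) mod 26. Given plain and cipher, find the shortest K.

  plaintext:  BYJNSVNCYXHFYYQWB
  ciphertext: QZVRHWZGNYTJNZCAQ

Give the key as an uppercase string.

PBME

  i= 0: Q-B = 15 → P
  i= 1: Z-Y =  1 → B
  i= 2: V-J = 12 → M
  i= 3: R-N =  4 → E
  i= 4: H-S = 15 → P
  i= 5: W-V =  1 → B
  i= 6: Z-N = 12 → M
  i= 7: G-C =  4 → E
  i= 8: N-Y = 15 → P
  i= 9: Y-X =  1 → B
  i=10: T-H = 12 → M
  i=11: J-F =  4 → E
  i=12: N-Y = 15 → P
  i=13: Z-Y =  1 → B
  i=14: C-Q = 12 → M
  i=15: A-W =  4 → E
  i=16: Q-B = 15 → P
  shifts repeat with period 4: PBME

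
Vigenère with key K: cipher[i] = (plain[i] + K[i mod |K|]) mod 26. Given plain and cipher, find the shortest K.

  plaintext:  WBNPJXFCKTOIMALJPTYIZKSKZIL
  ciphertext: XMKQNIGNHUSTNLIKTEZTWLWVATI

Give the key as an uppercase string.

  i= 0: X-W =  1 → B
  i= 1: M-B = 11 → L
  i= 2: K-N = 23 → X
  i= 3: Q-P =  1 → B
  i= 4: N-J =  4 → E
  i= 5: I-X = 11 → L
  i= 6: G-F =  1 → B
  i= 7: N-C = 11 → L
  i= 8: H-K = 23 → X
  i= 9: U-T =  1 → B
  i=10: S-O =  4 → E
  i=11: T-I = 11 → L
  i=12: N-M =  1 → B
  i=13: L-A = 11 → L
  i=14: I-L = 23 → X
  i=15: K-J =  1 → B
  i=16: T-P =  4 → E
  i=17: E-T = 11 → L
  i=18: Z-Y =  1 → B
  i=19: T-I = 11 → L
  i=20: W-Z = 23 → X
  i=21: L-K =  1 → B
  i=22: W-S =  4 → E
  i=23: V-K = 11 → L
  i=24: A-Z =  1 → B
  i=25: T-I = 11 → L
  i=26: I-L = 23 → X
  shifts repeat with period 6: BLXBEL

BLXBEL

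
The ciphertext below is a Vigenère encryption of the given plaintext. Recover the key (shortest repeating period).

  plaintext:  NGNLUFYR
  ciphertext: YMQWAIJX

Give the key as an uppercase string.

  i= 0: Y-N = 11 → L
  i= 1: M-G =  6 → G
  i= 2: Q-N =  3 → D
  i= 3: W-L = 11 → L
  i= 4: A-U =  6 → G
  i= 5: I-F =  3 → D
  i= 6: J-Y = 11 → L
  i= 7: X-R =  6 → G
  shifts repeat with period 3: LGD

LGD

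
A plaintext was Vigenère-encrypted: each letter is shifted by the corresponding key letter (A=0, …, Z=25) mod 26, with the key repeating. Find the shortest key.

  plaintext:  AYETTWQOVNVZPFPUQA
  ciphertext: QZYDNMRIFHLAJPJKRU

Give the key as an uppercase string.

  i= 0: Q-A = 16 → Q
  i= 1: Z-Y =  1 → B
  i= 2: Y-E = 20 → U
  i= 3: D-T = 10 → K
  i= 4: N-T = 20 → U
  i= 5: M-W = 16 → Q
  i= 6: R-Q =  1 → B
  i= 7: I-O = 20 → U
  i= 8: F-V = 10 → K
  i= 9: H-N = 20 → U
  i=10: L-V = 16 → Q
  i=11: A-Z =  1 → B
  i=12: J-P = 20 → U
  i=13: P-F = 10 → K
  i=14: J-P = 20 → U
  i=15: K-U = 16 → Q
  i=16: R-Q =  1 → B
  i=17: U-A = 20 → U
  shifts repeat with period 5: QBUKU

QBUKU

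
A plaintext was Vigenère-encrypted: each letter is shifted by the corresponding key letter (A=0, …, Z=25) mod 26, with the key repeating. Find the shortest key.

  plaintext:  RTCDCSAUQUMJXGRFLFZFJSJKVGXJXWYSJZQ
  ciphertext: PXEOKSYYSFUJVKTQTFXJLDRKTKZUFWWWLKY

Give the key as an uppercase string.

YECLIA

  i= 0: P-R = 24 → Y
  i= 1: X-T =  4 → E
  i= 2: E-C =  2 → C
  i= 3: O-D = 11 → L
  i= 4: K-C =  8 → I
  i= 5: S-S =  0 → A
  i= 6: Y-A = 24 → Y
  i= 7: Y-U =  4 → E
  i= 8: S-Q =  2 → C
  i= 9: F-U = 11 → L
  i=10: U-M =  8 → I
  i=11: J-J =  0 → A
  i=12: V-X = 24 → Y
  i=13: K-G =  4 → E
  i=14: T-R =  2 → C
  i=15: Q-F = 11 → L
  i=16: T-L =  8 → I
  i=17: F-F =  0 → A
  i=18: X-Z = 24 → Y
  i=19: J-F =  4 → E
  i=20: L-J =  2 → C
  i=21: D-S = 11 → L
  i=22: R-J =  8 → I
  i=23: K-K =  0 → A
  i=24: T-V = 24 → Y
  i=25: K-G =  4 → E
  i=26: Z-X =  2 → C
  i=27: U-J = 11 → L
  i=28: F-X =  8 → I
  i=29: W-W =  0 → A
  i=30: W-Y = 24 → Y
  i=31: W-S =  4 → E
  i=32: L-J =  2 → C
  i=33: K-Z = 11 → L
  i=34: Y-Q =  8 → I
  shifts repeat with period 6: YECLIA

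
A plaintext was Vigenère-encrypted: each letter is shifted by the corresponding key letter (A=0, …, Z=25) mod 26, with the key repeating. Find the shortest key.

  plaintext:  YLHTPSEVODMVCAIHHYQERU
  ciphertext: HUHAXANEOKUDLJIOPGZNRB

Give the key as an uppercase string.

JJAHII

  i= 0: H-Y =  9 → J
  i= 1: U-L =  9 → J
  i= 2: H-H =  0 → A
  i= 3: A-T =  7 → H
  i= 4: X-P =  8 → I
  i= 5: A-S =  8 → I
  i= 6: N-E =  9 → J
  i= 7: E-V =  9 → J
  i= 8: O-O =  0 → A
  i= 9: K-D =  7 → H
  i=10: U-M =  8 → I
  i=11: D-V =  8 → I
  i=12: L-C =  9 → J
  i=13: J-A =  9 → J
  i=14: I-I =  0 → A
  i=15: O-H =  7 → H
  i=16: P-H =  8 → I
  i=17: G-Y =  8 → I
  i=18: Z-Q =  9 → J
  i=19: N-E =  9 → J
  i=20: R-R =  0 → A
  i=21: B-U =  7 → H
  shifts repeat with period 6: JJAHII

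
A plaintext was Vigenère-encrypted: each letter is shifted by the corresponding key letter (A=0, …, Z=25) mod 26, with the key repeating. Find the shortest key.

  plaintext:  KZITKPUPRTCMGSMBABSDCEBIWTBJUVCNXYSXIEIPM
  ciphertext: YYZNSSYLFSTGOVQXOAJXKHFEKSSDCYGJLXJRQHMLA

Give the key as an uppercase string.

OZRUIDEW

  i= 0: Y-K = 14 → O
  i= 1: Y-Z = 25 → Z
  i= 2: Z-I = 17 → R
  i= 3: N-T = 20 → U
  i= 4: S-K =  8 → I
  i= 5: S-P =  3 → D
  i= 6: Y-U =  4 → E
  i= 7: L-P = 22 → W
  i= 8: F-R = 14 → O
  i= 9: S-T = 25 → Z
  i=10: T-C = 17 → R
  i=11: G-M = 20 → U
  i=12: O-G =  8 → I
  i=13: V-S =  3 → D
  i=14: Q-M =  4 → E
  i=15: X-B = 22 → W
  i=16: O-A = 14 → O
  i=17: A-B = 25 → Z
  i=18: J-S = 17 → R
  i=19: X-D = 20 → U
  i=20: K-C =  8 → I
  i=21: H-E =  3 → D
  i=22: F-B =  4 → E
  i=23: E-I = 22 → W
  i=24: K-W = 14 → O
  i=25: S-T = 25 → Z
  i=26: S-B = 17 → R
  i=27: D-J = 20 → U
  i=28: C-U =  8 → I
  i=29: Y-V =  3 → D
  i=30: G-C =  4 → E
  i=31: J-N = 22 → W
  i=32: L-X = 14 → O
  i=33: X-Y = 25 → Z
  i=34: J-S = 17 → R
  i=35: R-X = 20 → U
  i=36: Q-I =  8 → I
  i=37: H-E =  3 → D
  i=38: M-I =  4 → E
  i=39: L-P = 22 → W
  i=40: A-M = 14 → O
  shifts repeat with period 8: OZRUIDEW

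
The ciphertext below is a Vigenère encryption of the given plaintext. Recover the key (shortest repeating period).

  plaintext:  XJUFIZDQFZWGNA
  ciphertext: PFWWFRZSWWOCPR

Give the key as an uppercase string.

  i= 0: P-X = 18 → S
  i= 1: F-J = 22 → W
  i= 2: W-U =  2 → C
  i= 3: W-F = 17 → R
  i= 4: F-I = 23 → X
  i= 5: R-Z = 18 → S
  i= 6: Z-D = 22 → W
  i= 7: S-Q =  2 → C
  i= 8: W-F = 17 → R
  i= 9: W-Z = 23 → X
  i=10: O-W = 18 → S
  i=11: C-G = 22 → W
  i=12: P-N =  2 → C
  i=13: R-A = 17 → R
  shifts repeat with period 5: SWCRX

SWCRX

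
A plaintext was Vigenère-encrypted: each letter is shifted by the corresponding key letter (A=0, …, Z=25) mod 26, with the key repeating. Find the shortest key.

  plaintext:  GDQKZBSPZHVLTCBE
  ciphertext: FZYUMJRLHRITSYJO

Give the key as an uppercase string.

ZWIKNI

  i= 0: F-G = 25 → Z
  i= 1: Z-D = 22 → W
  i= 2: Y-Q =  8 → I
  i= 3: U-K = 10 → K
  i= 4: M-Z = 13 → N
  i= 5: J-B =  8 → I
  i= 6: R-S = 25 → Z
  i= 7: L-P = 22 → W
  i= 8: H-Z =  8 → I
  i= 9: R-H = 10 → K
  i=10: I-V = 13 → N
  i=11: T-L =  8 → I
  i=12: S-T = 25 → Z
  i=13: Y-C = 22 → W
  i=14: J-B =  8 → I
  i=15: O-E = 10 → K
  shifts repeat with period 6: ZWIKNI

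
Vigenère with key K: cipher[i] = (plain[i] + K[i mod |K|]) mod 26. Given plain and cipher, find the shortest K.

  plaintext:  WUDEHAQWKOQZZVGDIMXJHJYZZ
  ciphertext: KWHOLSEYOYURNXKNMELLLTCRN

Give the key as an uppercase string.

OCEKES

  i= 0: K-W = 14 → O
  i= 1: W-U =  2 → C
  i= 2: H-D =  4 → E
  i= 3: O-E = 10 → K
  i= 4: L-H =  4 → E
  i= 5: S-A = 18 → S
  i= 6: E-Q = 14 → O
  i= 7: Y-W =  2 → C
  i= 8: O-K =  4 → E
  i= 9: Y-O = 10 → K
  i=10: U-Q =  4 → E
  i=11: R-Z = 18 → S
  i=12: N-Z = 14 → O
  i=13: X-V =  2 → C
  i=14: K-G =  4 → E
  i=15: N-D = 10 → K
  i=16: M-I =  4 → E
  i=17: E-M = 18 → S
  i=18: L-X = 14 → O
  i=19: L-J =  2 → C
  i=20: L-H =  4 → E
  i=21: T-J = 10 → K
  i=22: C-Y =  4 → E
  i=23: R-Z = 18 → S
  i=24: N-Z = 14 → O
  shifts repeat with period 6: OCEKES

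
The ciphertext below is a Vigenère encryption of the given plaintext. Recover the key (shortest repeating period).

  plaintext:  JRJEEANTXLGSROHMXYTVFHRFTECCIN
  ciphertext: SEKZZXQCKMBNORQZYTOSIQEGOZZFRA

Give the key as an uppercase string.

JNBVVXD

  i= 0: S-J =  9 → J
  i= 1: E-R = 13 → N
  i= 2: K-J =  1 → B
  i= 3: Z-E = 21 → V
  i= 4: Z-E = 21 → V
  i= 5: X-A = 23 → X
  i= 6: Q-N =  3 → D
  i= 7: C-T =  9 → J
  i= 8: K-X = 13 → N
  i= 9: M-L =  1 → B
  i=10: B-G = 21 → V
  i=11: N-S = 21 → V
  i=12: O-R = 23 → X
  i=13: R-O =  3 → D
  i=14: Q-H =  9 → J
  i=15: Z-M = 13 → N
  i=16: Y-X =  1 → B
  i=17: T-Y = 21 → V
  i=18: O-T = 21 → V
  i=19: S-V = 23 → X
  i=20: I-F =  3 → D
  i=21: Q-H =  9 → J
  i=22: E-R = 13 → N
  i=23: G-F =  1 → B
  i=24: O-T = 21 → V
  i=25: Z-E = 21 → V
  i=26: Z-C = 23 → X
  i=27: F-C =  3 → D
  i=28: R-I =  9 → J
  i=29: A-N = 13 → N
  shifts repeat with period 7: JNBVVXD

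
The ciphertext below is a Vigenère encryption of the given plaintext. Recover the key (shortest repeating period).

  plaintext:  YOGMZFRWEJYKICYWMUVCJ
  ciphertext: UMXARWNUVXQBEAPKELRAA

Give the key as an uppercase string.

WYROSR

  i= 0: U-Y = 22 → W
  i= 1: M-O = 24 → Y
  i= 2: X-G = 17 → R
  i= 3: A-M = 14 → O
  i= 4: R-Z = 18 → S
  i= 5: W-F = 17 → R
  i= 6: N-R = 22 → W
  i= 7: U-W = 24 → Y
  i= 8: V-E = 17 → R
  i= 9: X-J = 14 → O
  i=10: Q-Y = 18 → S
  i=11: B-K = 17 → R
  i=12: E-I = 22 → W
  i=13: A-C = 24 → Y
  i=14: P-Y = 17 → R
  i=15: K-W = 14 → O
  i=16: E-M = 18 → S
  i=17: L-U = 17 → R
  i=18: R-V = 22 → W
  i=19: A-C = 24 → Y
  i=20: A-J = 17 → R
  shifts repeat with period 6: WYROSR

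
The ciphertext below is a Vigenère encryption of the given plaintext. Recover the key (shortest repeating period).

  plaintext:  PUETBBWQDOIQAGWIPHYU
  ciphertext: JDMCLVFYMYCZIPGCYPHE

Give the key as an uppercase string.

UJIJK

  i= 0: J-P = 20 → U
  i= 1: D-U =  9 → J
  i= 2: M-E =  8 → I
  i= 3: C-T =  9 → J
  i= 4: L-B = 10 → K
  i= 5: V-B = 20 → U
  i= 6: F-W =  9 → J
  i= 7: Y-Q =  8 → I
  i= 8: M-D =  9 → J
  i= 9: Y-O = 10 → K
  i=10: C-I = 20 → U
  i=11: Z-Q =  9 → J
  i=12: I-A =  8 → I
  i=13: P-G =  9 → J
  i=14: G-W = 10 → K
  i=15: C-I = 20 → U
  i=16: Y-P =  9 → J
  i=17: P-H =  8 → I
  i=18: H-Y =  9 → J
  i=19: E-U = 10 → K
  shifts repeat with period 5: UJIJK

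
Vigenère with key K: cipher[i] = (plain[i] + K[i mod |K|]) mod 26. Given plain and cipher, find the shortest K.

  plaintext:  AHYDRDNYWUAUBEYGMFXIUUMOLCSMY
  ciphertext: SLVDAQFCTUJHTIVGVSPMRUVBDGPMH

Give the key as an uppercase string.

  i= 0: S-A = 18 → S
  i= 1: L-H =  4 → E
  i= 2: V-Y = 23 → X
  i= 3: D-D =  0 → A
  i= 4: A-R =  9 → J
  i= 5: Q-D = 13 → N
  i= 6: F-N = 18 → S
  i= 7: C-Y =  4 → E
  i= 8: T-W = 23 → X
  i= 9: U-U =  0 → A
  i=10: J-A =  9 → J
  i=11: H-U = 13 → N
  i=12: T-B = 18 → S
  i=13: I-E =  4 → E
  i=14: V-Y = 23 → X
  i=15: G-G =  0 → A
  i=16: V-M =  9 → J
  i=17: S-F = 13 → N
  i=18: P-X = 18 → S
  i=19: M-I =  4 → E
  i=20: R-U = 23 → X
  i=21: U-U =  0 → A
  i=22: V-M =  9 → J
  i=23: B-O = 13 → N
  i=24: D-L = 18 → S
  i=25: G-C =  4 → E
  i=26: P-S = 23 → X
  i=27: M-M =  0 → A
  i=28: H-Y =  9 → J
  shifts repeat with period 6: SEXAJN

SEXAJN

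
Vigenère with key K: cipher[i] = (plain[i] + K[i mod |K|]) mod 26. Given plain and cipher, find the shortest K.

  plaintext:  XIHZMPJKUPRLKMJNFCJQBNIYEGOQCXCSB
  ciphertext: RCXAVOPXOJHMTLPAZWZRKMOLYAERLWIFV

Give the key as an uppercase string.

  i= 0: R-X = 20 → U
  i= 1: C-I = 20 → U
  i= 2: X-H = 16 → Q
  i= 3: A-Z =  1 → B
  i= 4: V-M =  9 → J
  i= 5: O-P = 25 → Z
  i= 6: P-J =  6 → G
  i= 7: X-K = 13 → N
  i= 8: O-U = 20 → U
  i= 9: J-P = 20 → U
  i=10: H-R = 16 → Q
  i=11: M-L =  1 → B
  i=12: T-K =  9 → J
  i=13: L-M = 25 → Z
  i=14: P-J =  6 → G
  i=15: A-N = 13 → N
  i=16: Z-F = 20 → U
  i=17: W-C = 20 → U
  i=18: Z-J = 16 → Q
  i=19: R-Q =  1 → B
  i=20: K-B =  9 → J
  i=21: M-N = 25 → Z
  i=22: O-I =  6 → G
  i=23: L-Y = 13 → N
  i=24: Y-E = 20 → U
  i=25: A-G = 20 → U
  i=26: E-O = 16 → Q
  i=27: R-Q =  1 → B
  i=28: L-C =  9 → J
  i=29: W-X = 25 → Z
  i=30: I-C =  6 → G
  i=31: F-S = 13 → N
  i=32: V-B = 20 → U
  shifts repeat with period 8: UUQBJZGN

UUQBJZGN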